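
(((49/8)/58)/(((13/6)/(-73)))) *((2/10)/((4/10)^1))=-10731/6032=-1.78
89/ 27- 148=-3907/ 27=-144.70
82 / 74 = 41 / 37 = 1.11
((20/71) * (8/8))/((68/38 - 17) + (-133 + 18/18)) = -0.00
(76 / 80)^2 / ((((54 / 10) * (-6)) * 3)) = -361 / 38880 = -0.01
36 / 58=18 / 29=0.62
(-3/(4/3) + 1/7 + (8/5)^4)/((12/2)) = 77813/105000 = 0.74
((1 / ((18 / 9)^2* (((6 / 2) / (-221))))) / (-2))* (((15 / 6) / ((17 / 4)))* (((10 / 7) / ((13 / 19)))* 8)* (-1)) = -1900 / 21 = -90.48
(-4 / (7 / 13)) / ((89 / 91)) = -676 / 89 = -7.60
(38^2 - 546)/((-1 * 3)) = -898/3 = -299.33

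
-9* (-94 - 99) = 1737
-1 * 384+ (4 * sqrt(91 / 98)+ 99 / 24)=-3039 / 8+ 2 * sqrt(182) / 7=-376.02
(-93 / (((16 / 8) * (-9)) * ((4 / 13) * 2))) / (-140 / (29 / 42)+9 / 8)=-377 / 9054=-0.04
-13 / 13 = -1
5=5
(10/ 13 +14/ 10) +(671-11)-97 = 36736/ 65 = 565.17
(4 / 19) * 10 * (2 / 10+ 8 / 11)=408 / 209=1.95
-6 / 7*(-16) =13.71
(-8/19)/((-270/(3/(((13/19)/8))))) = 32/585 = 0.05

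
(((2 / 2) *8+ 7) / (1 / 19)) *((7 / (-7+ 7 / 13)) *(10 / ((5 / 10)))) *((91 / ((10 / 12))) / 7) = -96330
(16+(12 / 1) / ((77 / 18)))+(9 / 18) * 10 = 1833 / 77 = 23.81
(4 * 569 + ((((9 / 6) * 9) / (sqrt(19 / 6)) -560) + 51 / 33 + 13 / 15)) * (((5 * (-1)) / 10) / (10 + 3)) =-141769 / 2145 -27 * sqrt(114) / 988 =-66.38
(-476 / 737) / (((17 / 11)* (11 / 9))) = -252 / 737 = -0.34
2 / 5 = 0.40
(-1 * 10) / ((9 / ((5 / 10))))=-5 / 9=-0.56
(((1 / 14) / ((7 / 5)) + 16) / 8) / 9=1573 / 7056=0.22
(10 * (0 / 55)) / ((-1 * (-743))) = 0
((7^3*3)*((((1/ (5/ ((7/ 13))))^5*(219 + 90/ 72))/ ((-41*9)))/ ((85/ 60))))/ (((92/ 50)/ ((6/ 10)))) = -15236369043/ 7440247603750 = -0.00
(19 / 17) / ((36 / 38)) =361 / 306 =1.18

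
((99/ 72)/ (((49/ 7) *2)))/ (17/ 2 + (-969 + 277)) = -11/ 76552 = -0.00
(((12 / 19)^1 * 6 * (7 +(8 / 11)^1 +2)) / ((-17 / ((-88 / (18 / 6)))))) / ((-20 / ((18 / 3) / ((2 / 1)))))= -9.54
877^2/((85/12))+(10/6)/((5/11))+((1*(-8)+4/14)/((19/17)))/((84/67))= 51555382093/474810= 108581.08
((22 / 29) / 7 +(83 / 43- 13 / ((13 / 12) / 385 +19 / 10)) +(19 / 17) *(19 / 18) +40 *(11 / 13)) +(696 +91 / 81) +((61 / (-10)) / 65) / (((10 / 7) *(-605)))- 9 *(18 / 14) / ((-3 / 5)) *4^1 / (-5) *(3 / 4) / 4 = 21502737413577115229 / 29680923489896250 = 724.46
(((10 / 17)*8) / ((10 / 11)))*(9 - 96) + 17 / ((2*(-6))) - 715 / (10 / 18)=-354709 / 204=-1738.77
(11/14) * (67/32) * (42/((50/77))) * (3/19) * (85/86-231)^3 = -3953169639598906881/19336102400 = -204445009.54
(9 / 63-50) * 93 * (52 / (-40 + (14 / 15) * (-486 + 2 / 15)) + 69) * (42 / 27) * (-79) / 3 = 544836844759 / 41637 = 13085401.08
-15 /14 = -1.07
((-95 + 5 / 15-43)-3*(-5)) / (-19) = 368 / 57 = 6.46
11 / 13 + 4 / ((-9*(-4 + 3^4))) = 7571 / 9009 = 0.84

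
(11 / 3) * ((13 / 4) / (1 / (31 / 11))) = 403 / 12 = 33.58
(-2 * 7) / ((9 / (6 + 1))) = -98 / 9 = -10.89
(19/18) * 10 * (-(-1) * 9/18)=95/18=5.28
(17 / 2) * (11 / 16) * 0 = 0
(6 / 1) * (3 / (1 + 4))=18 / 5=3.60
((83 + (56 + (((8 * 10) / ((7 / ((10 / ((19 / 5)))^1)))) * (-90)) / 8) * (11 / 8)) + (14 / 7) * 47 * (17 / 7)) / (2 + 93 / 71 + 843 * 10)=-726543 / 79635745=-0.01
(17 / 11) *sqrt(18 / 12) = 17 *sqrt(6) / 22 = 1.89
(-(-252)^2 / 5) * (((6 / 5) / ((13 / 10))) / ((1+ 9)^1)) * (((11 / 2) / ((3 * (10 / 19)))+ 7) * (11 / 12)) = -18307674 / 1625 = -11266.26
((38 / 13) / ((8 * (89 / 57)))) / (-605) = -1083 / 2799940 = -0.00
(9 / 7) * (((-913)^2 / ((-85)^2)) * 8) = 60016968 / 50575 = 1186.69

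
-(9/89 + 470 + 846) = -117133/89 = -1316.10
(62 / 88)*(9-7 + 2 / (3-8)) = 62 / 55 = 1.13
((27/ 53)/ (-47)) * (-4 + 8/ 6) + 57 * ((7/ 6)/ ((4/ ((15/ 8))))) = 31.20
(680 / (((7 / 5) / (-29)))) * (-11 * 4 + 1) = 4239800 / 7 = 605685.71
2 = 2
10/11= 0.91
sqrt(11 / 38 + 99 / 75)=sqrt(58102) / 190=1.27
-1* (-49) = 49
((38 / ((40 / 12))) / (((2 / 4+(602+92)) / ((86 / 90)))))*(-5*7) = -11438 / 20835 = -0.55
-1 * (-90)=90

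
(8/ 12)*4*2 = 16/ 3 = 5.33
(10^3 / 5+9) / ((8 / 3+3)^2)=1881 / 289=6.51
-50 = -50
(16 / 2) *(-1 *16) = -128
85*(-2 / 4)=-85 / 2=-42.50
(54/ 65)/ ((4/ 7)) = 189/ 130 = 1.45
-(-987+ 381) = 606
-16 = -16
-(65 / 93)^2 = -4225 / 8649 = -0.49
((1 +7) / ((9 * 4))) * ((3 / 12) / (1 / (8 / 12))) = 1 / 27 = 0.04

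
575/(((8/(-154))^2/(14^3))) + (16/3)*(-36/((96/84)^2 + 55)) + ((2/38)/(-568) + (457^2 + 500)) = 17414961964634877/29775128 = 584882858.09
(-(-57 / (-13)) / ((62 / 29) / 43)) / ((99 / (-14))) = 165851 / 13299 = 12.47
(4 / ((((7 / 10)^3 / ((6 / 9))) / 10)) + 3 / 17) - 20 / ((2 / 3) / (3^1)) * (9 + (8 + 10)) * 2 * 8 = -38802.08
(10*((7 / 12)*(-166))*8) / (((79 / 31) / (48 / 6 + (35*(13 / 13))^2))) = -296100840 / 79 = -3748111.90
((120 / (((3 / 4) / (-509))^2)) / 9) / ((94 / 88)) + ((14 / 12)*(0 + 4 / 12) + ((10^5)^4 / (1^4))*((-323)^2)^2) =2762496313165800000000014591442907 / 2538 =1088454024100000000000006000000.00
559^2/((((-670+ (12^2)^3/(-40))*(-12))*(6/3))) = 1562405/9038352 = 0.17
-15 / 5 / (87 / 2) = -0.07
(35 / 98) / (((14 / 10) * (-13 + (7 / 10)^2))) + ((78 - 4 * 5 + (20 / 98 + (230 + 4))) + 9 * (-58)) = -14087510 / 61299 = -229.82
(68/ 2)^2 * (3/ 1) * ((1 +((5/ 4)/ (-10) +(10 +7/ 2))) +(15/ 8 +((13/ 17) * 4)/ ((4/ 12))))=88179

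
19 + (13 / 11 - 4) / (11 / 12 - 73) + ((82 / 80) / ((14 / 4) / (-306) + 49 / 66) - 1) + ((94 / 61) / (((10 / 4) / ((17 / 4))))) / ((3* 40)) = 6670926944917 / 342746665800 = 19.46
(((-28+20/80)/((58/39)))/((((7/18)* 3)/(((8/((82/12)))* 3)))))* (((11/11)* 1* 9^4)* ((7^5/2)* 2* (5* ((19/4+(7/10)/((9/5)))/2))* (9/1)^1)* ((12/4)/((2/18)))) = -45985302180560925/2378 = -19337805795021.42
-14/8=-7/4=-1.75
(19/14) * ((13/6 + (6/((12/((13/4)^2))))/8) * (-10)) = -206245/5376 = -38.36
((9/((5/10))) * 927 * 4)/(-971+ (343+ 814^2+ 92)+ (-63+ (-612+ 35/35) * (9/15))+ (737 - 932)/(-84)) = 9344160/92628581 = 0.10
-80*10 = -800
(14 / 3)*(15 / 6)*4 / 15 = 28 / 9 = 3.11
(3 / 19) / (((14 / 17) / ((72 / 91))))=1836 / 12103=0.15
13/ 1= 13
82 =82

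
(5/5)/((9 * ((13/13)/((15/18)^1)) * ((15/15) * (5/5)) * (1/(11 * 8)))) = 220/27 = 8.15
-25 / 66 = -0.38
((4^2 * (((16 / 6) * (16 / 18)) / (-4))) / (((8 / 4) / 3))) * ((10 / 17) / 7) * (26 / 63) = -33280 / 67473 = -0.49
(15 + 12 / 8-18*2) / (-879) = 13 / 586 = 0.02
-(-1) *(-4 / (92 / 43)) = -43 / 23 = -1.87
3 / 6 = 1 / 2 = 0.50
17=17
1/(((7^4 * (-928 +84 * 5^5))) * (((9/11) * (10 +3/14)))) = 0.00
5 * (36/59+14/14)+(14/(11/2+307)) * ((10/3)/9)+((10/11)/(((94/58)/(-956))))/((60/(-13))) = 12791697043/102947625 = 124.25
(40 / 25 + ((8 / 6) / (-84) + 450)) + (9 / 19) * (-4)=2691391 / 5985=449.69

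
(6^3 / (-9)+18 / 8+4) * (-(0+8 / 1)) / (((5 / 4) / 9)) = 1022.40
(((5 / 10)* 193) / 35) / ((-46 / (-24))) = 1158 / 805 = 1.44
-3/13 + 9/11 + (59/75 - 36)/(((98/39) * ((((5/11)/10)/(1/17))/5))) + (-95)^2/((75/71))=15104727598/1786785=8453.58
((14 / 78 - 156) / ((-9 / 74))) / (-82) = -224849 / 14391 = -15.62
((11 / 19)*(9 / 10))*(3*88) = 13068 / 95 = 137.56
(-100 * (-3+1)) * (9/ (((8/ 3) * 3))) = 225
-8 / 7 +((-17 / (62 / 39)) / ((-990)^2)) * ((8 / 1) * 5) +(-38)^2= 5114486953 / 3544695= 1442.86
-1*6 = -6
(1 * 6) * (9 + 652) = 3966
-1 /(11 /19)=-19 /11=-1.73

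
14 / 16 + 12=103 / 8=12.88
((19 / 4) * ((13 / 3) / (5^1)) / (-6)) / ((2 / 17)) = -4199 / 720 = -5.83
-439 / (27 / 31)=-13609 / 27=-504.04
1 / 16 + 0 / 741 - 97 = -1551 / 16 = -96.94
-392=-392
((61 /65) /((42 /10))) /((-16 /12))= -0.17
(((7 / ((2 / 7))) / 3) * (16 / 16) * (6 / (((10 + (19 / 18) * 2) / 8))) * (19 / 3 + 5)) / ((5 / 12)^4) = 829108224 / 68125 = 12170.40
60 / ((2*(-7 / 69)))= -295.71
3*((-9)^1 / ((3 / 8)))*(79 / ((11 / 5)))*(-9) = 255960 / 11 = 23269.09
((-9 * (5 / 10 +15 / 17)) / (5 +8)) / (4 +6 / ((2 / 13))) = -423 / 19006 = -0.02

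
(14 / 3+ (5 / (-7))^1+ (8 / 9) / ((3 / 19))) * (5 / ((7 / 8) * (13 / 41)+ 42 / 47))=139591880 / 3412017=40.91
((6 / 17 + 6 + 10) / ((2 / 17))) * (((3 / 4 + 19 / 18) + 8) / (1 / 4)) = 49067 / 9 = 5451.89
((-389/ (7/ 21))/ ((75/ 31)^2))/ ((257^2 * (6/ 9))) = -373829/ 82561250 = -0.00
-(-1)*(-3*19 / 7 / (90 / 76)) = -6.88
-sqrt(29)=-5.39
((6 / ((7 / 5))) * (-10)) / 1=-42.86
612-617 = -5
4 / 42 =2 / 21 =0.10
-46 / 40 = -1.15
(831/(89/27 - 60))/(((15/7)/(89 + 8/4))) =-4764123/7655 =-622.35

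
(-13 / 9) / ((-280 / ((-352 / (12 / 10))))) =-286 / 189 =-1.51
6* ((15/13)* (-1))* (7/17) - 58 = -13448/221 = -60.85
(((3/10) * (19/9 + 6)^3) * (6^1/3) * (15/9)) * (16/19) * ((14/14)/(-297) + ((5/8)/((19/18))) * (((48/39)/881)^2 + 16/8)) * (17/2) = 46243301993539976828/10252498182692337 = 4510.44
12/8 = 3/2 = 1.50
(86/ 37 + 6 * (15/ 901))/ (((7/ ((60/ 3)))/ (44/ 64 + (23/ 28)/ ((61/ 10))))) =567429340/ 99644293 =5.69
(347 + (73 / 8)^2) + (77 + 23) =33937 / 64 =530.27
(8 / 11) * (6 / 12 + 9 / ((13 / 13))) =76 / 11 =6.91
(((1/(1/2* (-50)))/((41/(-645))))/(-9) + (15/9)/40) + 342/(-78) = -282247/63960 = -4.41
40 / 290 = 4 / 29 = 0.14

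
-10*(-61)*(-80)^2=3904000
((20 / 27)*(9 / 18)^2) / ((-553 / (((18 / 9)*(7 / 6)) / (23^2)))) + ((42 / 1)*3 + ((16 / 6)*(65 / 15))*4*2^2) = 1052380957 / 3385071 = 310.89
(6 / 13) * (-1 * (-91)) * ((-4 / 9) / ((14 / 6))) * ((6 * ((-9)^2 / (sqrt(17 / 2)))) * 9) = -34992 * sqrt(34) / 17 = -12002.16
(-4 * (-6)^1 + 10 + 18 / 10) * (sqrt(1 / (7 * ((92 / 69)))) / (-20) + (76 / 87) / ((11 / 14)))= 190456 / 4785 - 179 * sqrt(21) / 1400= 39.22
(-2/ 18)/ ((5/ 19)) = -19/ 45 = -0.42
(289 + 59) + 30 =378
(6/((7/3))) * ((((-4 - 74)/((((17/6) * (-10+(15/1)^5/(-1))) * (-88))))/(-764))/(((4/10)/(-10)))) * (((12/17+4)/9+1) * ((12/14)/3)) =-136305/9037368287794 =-0.00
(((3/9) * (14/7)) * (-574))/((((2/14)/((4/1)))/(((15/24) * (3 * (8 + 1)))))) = -180810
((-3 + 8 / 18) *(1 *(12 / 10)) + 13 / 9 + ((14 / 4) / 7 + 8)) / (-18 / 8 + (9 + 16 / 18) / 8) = -2476 / 365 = -6.78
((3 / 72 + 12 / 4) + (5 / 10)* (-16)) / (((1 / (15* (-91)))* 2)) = 54145 / 16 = 3384.06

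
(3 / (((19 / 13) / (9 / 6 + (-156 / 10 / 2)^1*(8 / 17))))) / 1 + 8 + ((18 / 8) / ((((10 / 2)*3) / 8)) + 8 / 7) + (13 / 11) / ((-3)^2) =2694463 / 447678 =6.02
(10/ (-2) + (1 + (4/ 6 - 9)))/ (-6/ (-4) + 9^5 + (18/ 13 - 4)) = -962/ 4605735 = -0.00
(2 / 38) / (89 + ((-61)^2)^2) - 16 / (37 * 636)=-116920533 / 171961835290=-0.00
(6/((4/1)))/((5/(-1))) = -3/10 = -0.30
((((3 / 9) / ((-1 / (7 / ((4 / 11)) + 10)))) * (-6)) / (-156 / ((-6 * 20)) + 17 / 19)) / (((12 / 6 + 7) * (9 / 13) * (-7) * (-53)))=16055 / 1392363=0.01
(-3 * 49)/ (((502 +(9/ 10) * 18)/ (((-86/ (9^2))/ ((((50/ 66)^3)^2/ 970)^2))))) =9797189435297150516856072/ 1235485076904296875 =7929832.27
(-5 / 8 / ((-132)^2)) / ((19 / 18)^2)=-45 / 1397792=-0.00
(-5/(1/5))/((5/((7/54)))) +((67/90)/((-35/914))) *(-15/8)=35.80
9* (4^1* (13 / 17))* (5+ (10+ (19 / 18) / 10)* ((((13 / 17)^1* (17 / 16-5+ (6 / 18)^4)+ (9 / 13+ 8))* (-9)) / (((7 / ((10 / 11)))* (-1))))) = 187373651 / 94248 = 1988.09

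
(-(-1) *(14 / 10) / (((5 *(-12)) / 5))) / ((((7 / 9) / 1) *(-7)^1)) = 3 / 140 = 0.02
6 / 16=3 / 8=0.38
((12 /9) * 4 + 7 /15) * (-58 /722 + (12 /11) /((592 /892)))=6661474 /734635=9.07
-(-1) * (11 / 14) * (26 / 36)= 143 / 252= 0.57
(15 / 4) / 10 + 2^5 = 32.38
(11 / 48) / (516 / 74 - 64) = -407 / 101280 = -0.00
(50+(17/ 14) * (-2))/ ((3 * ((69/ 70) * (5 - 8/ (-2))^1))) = 370/ 207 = 1.79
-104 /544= -13 /68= -0.19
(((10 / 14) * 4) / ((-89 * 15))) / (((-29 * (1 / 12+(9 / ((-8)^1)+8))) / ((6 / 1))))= 192 / 3017189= 0.00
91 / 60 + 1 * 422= 25411 / 60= 423.52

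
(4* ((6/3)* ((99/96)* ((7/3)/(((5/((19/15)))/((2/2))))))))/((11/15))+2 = 8.65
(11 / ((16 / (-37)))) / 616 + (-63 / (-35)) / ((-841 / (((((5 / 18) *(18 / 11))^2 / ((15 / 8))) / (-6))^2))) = -4100327653 / 99292685184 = -0.04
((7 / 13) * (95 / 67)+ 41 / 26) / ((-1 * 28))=-4077 / 48776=-0.08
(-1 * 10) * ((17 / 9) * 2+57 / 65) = -5446 / 117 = -46.55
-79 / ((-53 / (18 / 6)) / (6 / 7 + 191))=318291 / 371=857.93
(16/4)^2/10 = 1.60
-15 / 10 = -3 / 2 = -1.50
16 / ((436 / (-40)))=-160 / 109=-1.47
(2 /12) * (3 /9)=1 /18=0.06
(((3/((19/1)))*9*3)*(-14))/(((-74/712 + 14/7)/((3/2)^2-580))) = 8638518/475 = 18186.35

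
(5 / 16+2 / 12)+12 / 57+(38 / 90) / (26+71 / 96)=8258047 / 11705520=0.71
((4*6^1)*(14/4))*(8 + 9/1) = 1428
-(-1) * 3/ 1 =3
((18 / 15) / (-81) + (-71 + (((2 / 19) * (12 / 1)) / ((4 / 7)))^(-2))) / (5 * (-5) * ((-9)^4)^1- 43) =1873637 / 4341239280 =0.00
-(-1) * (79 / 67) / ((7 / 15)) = 1185 / 469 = 2.53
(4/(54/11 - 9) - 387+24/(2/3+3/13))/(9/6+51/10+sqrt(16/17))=-21278543/380373+2275780*sqrt(17)/1141119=-47.72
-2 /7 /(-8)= 0.04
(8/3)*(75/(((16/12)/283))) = 42450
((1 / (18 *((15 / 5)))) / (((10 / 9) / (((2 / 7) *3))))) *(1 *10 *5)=0.71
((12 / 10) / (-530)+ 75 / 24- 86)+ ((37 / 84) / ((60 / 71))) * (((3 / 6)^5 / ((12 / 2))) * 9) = -2360709157 / 28492800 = -82.85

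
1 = 1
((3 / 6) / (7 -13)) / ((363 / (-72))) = 2 / 121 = 0.02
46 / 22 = 2.09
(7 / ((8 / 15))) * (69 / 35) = 207 / 8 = 25.88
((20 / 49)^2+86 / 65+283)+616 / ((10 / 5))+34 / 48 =2221858729 / 3745560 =593.20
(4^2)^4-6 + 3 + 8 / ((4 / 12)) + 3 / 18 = 393343 / 6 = 65557.17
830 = 830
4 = 4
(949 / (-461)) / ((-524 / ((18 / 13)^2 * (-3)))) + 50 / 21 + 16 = 302669519 / 16486743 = 18.36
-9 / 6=-3 / 2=-1.50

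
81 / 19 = 4.26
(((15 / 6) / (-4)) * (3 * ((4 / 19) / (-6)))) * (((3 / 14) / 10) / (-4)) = -3 / 8512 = -0.00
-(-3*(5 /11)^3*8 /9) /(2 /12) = 2000 /1331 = 1.50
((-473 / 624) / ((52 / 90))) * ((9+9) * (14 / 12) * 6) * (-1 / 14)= 63855 / 5408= 11.81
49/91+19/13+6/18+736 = 2215/3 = 738.33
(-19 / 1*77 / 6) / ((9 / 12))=-2926 / 9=-325.11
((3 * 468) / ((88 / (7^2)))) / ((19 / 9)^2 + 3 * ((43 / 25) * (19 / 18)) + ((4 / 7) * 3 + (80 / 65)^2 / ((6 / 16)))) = 41201494425 / 825175417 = 49.93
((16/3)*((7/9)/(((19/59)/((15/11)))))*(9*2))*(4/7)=37760/209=180.67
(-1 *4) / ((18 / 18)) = -4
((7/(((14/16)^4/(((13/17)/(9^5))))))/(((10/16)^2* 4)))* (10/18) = 851968/15494162355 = 0.00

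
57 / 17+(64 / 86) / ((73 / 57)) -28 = -1284233 / 53363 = -24.07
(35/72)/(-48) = -35/3456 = -0.01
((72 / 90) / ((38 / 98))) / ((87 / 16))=3136 / 8265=0.38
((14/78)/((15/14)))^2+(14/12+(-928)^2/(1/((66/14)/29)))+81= 671132904881/4791150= 140077.62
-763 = -763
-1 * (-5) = 5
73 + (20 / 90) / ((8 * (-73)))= 191843 / 2628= 73.00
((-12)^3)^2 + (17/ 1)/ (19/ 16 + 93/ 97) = 9946339088/ 3331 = 2985991.92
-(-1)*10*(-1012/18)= -5060/9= -562.22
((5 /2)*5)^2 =625 /4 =156.25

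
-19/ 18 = -1.06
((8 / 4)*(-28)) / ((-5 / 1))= 56 / 5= 11.20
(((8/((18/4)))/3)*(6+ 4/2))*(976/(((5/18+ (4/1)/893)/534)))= 39715610624/4537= 8753716.25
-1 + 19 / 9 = 10 / 9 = 1.11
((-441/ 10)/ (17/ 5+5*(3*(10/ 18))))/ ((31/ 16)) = -1323/ 682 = -1.94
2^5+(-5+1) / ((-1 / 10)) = 72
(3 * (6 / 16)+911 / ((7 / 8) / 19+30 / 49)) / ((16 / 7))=380276057 / 627584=605.94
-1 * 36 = -36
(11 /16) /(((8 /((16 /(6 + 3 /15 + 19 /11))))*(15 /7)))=847 /10464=0.08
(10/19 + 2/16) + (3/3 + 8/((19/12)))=1019/152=6.70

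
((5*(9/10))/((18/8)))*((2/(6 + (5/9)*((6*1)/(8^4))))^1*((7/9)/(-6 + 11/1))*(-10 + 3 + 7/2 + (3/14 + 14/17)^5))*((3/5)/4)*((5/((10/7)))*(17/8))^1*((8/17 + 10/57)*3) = -4390408114194824/8528913207399025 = -0.51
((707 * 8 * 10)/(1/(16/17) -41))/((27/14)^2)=-177372160/465831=-380.77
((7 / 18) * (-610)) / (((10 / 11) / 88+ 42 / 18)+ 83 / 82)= -42366940 / 599343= -70.69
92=92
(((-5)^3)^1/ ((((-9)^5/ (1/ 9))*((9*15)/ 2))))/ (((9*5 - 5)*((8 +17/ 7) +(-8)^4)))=0.00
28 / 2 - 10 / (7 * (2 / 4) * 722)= 35368 / 2527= 14.00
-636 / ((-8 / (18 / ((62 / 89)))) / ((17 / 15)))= 721701 / 310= 2328.07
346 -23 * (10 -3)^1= 185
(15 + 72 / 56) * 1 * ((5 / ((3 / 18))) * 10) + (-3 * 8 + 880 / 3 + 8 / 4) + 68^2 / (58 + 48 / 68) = 54866086 / 10479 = 5235.81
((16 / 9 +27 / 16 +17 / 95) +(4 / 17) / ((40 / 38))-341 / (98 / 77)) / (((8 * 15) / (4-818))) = 34991408639 / 19535040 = 1791.21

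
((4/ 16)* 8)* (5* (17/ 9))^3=1228250/ 729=1684.84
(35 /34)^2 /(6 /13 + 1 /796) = 3169075 /1384021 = 2.29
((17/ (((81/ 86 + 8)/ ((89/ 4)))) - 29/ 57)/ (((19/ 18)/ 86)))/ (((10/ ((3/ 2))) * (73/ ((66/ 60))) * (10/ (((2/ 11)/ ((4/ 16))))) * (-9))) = -0.06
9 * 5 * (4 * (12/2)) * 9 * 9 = 87480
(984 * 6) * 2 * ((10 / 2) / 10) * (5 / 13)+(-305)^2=95295.77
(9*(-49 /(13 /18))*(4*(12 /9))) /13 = -42336 /169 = -250.51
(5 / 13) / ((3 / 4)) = 0.51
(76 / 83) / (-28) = -19 / 581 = -0.03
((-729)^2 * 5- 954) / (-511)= -36387 / 7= -5198.14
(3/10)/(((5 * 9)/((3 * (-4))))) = -2/25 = -0.08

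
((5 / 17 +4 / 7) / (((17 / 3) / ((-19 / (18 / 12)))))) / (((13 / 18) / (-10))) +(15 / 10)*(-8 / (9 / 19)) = 1.46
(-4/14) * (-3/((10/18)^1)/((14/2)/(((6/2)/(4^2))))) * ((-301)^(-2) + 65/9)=26500833/88788980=0.30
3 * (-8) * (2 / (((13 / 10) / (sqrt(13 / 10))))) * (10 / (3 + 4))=-480 * sqrt(130) / 91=-60.14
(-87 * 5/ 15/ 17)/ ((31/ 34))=-58/ 31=-1.87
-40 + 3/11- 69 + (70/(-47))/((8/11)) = -229083/2068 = -110.78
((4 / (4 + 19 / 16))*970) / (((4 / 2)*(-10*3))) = -3104 / 249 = -12.47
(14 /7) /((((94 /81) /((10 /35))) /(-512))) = -82944 /329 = -252.11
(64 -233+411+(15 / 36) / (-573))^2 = 2768852736169 / 47279376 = 58563.65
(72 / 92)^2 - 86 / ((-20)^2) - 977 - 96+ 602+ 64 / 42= -1042199087 / 2221800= -469.08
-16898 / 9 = -1877.56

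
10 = 10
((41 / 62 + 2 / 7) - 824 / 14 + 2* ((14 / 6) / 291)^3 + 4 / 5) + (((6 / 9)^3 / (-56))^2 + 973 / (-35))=-84.91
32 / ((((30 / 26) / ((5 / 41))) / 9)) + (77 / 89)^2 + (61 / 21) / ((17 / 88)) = 5359190477 / 115939677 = 46.22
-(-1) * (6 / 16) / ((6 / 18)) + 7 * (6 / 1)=43.12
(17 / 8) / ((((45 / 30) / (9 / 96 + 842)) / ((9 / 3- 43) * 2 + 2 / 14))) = -256077341 / 2688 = -95266.87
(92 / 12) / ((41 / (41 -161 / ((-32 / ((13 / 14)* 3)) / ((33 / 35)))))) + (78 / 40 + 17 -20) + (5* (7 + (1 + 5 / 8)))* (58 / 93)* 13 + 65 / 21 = 441478351 / 1220160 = 361.82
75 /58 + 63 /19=5079 /1102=4.61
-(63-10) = -53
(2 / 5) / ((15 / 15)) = 0.40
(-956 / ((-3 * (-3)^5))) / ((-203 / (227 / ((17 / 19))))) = 4123228 / 2515779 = 1.64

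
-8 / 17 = -0.47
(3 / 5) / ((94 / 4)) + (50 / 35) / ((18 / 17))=1.37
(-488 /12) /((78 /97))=-5917 /117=-50.57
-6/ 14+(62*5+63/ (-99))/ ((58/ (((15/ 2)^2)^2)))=1205907501/ 71456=16876.22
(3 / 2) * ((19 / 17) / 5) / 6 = 19 / 340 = 0.06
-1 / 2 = -0.50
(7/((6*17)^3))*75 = 0.00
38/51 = 0.75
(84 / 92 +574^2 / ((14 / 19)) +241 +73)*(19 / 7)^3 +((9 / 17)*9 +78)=1200042651226 / 134113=8947996.47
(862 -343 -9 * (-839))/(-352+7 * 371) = 1614/449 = 3.59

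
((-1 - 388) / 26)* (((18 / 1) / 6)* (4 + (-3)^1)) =-44.88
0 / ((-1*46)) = 0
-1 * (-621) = 621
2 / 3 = 0.67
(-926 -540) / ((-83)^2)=-1466 / 6889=-0.21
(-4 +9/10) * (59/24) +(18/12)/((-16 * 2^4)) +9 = 10547/7680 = 1.37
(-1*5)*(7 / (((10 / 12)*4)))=-21 / 2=-10.50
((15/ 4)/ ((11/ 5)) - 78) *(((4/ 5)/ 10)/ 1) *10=-3357/ 55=-61.04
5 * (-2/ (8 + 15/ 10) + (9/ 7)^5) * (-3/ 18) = -5273515/ 1915998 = -2.75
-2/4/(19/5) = -5/38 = -0.13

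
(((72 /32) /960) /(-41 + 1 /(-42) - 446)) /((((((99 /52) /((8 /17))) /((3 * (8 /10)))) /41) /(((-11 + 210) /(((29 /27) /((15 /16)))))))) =-180419967 /8874197200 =-0.02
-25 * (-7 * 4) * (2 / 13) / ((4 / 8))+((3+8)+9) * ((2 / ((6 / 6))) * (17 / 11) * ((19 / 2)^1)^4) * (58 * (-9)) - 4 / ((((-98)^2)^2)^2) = -262833546.89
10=10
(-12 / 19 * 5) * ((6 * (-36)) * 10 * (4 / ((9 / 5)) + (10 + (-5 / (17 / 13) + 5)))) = 29520000 / 323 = 91393.19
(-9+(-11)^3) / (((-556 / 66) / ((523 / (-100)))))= -1156353 / 1390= -831.91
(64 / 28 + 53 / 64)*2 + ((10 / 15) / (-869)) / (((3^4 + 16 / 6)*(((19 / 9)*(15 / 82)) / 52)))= 28900489659 / 4641572320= 6.23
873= 873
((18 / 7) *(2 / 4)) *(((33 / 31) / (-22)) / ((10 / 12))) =-81 / 1085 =-0.07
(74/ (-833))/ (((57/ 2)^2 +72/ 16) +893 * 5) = -8/ 475643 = -0.00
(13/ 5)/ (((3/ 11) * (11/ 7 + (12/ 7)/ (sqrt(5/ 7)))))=-847/ 93 + 308 * sqrt(35)/ 155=2.65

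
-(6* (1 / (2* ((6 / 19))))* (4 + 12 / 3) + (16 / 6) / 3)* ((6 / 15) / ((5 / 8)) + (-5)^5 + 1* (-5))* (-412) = -7434942112 / 75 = -99132561.49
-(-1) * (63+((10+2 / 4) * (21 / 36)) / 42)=3031 / 48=63.15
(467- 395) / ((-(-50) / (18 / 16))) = 81 / 50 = 1.62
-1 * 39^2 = -1521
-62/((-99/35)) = 21.92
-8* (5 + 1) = -48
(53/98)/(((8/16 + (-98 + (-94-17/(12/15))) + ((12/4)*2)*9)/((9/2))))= -477/31115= -0.02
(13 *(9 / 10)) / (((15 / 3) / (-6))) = -351 / 25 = -14.04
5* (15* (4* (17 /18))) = 850 /3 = 283.33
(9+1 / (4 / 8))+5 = 16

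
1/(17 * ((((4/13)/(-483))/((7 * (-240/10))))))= 263718/17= 15512.82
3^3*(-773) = -20871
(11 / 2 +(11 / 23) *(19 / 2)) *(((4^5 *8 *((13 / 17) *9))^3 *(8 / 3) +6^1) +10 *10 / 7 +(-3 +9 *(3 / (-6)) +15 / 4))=2169542287771028777343 / 451996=4799914795199578.71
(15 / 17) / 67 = 15 / 1139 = 0.01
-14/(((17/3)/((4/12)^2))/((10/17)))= -140/867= -0.16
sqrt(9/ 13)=3*sqrt(13)/ 13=0.83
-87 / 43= -2.02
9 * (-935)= -8415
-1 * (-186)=186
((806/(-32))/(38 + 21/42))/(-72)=403/44352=0.01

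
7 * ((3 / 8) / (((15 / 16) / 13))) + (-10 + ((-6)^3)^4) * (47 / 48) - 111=255771914353 / 120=2131432619.61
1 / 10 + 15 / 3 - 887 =-8819 / 10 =-881.90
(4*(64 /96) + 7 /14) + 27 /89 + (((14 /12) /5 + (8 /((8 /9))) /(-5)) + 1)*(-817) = 622693 /1335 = 466.44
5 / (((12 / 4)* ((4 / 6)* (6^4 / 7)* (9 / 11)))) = 385 / 23328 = 0.02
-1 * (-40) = 40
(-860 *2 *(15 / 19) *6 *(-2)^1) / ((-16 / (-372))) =7198200 / 19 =378852.63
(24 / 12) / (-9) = -2 / 9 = -0.22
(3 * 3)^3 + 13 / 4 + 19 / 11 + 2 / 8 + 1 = 16175 / 22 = 735.23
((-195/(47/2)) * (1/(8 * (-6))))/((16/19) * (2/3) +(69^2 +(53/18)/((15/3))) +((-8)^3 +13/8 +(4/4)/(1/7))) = 4275/105316237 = 0.00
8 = 8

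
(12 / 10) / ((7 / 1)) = 6 / 35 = 0.17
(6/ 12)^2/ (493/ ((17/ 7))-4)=1/ 796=0.00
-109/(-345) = 0.32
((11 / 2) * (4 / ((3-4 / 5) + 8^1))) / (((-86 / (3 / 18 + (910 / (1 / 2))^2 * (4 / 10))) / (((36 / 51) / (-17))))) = 51439630 / 37281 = 1379.78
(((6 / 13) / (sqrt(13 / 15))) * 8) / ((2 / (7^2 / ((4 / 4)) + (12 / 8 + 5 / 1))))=110.06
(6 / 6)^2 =1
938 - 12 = 926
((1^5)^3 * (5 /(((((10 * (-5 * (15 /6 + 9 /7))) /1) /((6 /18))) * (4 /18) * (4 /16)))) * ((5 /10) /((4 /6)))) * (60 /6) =-63 /53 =-1.19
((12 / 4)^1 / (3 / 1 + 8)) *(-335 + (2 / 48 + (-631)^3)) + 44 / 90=-271339118099 / 3960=-68519979.32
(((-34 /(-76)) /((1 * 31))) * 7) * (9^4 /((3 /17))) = 4424301 /1178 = 3755.77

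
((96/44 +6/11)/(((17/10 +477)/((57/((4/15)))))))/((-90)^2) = 95/631884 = 0.00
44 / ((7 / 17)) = 748 / 7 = 106.86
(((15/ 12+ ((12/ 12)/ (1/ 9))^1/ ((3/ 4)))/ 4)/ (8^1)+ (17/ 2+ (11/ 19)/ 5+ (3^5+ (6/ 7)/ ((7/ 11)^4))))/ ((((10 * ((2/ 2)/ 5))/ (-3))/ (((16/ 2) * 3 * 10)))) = -473187010869/ 5109328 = -92612.38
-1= -1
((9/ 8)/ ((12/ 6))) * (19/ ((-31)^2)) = 171/ 15376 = 0.01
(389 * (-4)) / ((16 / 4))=-389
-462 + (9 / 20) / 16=-147831 / 320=-461.97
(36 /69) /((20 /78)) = 234 /115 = 2.03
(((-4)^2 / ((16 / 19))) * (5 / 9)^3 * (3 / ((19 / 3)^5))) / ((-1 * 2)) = -125 / 260642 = -0.00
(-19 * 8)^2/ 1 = 23104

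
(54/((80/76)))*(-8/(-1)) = 2052/5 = 410.40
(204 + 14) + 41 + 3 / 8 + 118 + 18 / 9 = 3035 / 8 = 379.38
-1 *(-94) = 94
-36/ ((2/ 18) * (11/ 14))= -4536/ 11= -412.36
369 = 369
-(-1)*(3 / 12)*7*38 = 133 / 2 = 66.50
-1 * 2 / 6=-0.33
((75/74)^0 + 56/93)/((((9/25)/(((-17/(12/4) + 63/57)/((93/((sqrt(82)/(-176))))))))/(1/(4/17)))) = 4116125*sqrt(82)/780900912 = 0.05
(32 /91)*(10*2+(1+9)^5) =3200640 /91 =35171.87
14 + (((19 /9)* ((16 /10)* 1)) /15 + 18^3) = 3946202 /675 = 5846.23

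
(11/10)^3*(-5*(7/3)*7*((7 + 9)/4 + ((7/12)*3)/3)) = -717409/1440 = -498.20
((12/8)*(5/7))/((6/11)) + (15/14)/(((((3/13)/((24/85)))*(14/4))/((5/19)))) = 130595/63308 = 2.06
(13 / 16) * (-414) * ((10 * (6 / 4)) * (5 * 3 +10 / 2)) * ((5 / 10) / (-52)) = 15525 / 16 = 970.31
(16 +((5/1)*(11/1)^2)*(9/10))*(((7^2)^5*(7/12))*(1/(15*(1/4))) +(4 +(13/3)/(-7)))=7758042073093/315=24628704993.95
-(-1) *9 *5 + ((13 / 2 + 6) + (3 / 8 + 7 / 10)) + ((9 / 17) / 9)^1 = 39871 / 680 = 58.63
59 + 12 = 71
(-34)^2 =1156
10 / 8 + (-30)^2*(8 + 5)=46805 / 4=11701.25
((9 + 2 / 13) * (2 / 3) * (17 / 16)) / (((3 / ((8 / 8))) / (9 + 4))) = 2023 / 72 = 28.10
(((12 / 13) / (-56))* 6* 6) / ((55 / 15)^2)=-486 / 11011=-0.04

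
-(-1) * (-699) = -699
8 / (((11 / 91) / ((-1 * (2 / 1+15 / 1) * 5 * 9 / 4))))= -139230 / 11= -12657.27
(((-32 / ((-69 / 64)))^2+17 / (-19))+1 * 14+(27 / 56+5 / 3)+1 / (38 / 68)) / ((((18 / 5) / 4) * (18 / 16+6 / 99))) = 500398471870 / 594587007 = 841.59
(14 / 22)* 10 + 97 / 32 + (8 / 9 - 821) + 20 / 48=-2567029 / 3168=-810.30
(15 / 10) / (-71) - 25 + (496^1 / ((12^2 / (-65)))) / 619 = -20079893 / 791082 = -25.38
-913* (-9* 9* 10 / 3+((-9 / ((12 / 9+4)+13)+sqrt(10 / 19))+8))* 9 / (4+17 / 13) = 46732569 / 115 - 35607* sqrt(190) / 437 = 405247.03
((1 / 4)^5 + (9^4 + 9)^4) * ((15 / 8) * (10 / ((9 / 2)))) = 47698139955456000025 / 6144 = 7763369133375000.00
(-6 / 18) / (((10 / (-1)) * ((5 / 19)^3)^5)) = 15181127029874798299 / 915527343750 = 16581839.02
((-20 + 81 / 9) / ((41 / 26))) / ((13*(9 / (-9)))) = 0.54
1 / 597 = 0.00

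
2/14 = 1/7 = 0.14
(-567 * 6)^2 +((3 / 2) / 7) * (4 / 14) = 567106599 / 49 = 11573604.06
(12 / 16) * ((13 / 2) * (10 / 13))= 3.75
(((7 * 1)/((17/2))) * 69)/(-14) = -69/17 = -4.06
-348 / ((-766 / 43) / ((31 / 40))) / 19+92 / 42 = 9130231 / 3056340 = 2.99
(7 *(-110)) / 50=-77 / 5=-15.40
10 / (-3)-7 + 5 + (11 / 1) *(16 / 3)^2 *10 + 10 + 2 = 28220 / 9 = 3135.56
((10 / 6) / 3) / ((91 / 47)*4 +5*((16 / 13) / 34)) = 51935 / 740916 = 0.07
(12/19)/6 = 0.11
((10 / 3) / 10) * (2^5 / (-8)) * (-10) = 40 / 3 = 13.33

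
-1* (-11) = 11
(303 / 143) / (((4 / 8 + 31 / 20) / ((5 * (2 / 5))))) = 12120 / 5863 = 2.07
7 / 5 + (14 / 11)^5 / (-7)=743197 / 805255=0.92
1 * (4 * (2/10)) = 4/5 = 0.80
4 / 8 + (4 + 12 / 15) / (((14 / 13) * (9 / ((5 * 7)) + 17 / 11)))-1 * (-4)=4839 / 694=6.97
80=80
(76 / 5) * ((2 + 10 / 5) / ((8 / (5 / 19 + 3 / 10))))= 107 / 25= 4.28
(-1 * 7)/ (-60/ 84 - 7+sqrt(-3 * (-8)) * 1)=343 * sqrt(6)/ 870+441/ 290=2.49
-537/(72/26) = -2327/12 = -193.92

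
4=4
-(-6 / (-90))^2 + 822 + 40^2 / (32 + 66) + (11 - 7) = 9286601 / 11025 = 842.32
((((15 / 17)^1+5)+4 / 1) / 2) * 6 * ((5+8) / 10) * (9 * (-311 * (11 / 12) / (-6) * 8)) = 11207196 / 85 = 131849.36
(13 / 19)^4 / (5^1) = 28561 / 651605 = 0.04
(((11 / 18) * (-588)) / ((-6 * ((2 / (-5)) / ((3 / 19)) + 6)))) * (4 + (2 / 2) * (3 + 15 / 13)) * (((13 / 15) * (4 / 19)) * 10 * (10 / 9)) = 5713400 / 20007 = 285.57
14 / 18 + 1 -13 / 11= 59 / 99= 0.60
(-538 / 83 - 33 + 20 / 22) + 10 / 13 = -448691 / 11869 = -37.80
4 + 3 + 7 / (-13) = 84 / 13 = 6.46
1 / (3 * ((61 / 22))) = 0.12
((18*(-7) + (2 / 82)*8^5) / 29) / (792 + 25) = 27602 / 971413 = 0.03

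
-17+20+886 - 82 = 807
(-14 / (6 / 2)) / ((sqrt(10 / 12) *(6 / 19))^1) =-16.19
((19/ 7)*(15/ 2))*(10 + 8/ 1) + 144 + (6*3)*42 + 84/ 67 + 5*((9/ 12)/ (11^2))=287765847/ 226996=1267.71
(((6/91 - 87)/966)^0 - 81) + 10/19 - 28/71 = -107742/1349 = -79.87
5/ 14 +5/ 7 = 15/ 14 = 1.07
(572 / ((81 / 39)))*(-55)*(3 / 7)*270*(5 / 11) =-5577000 / 7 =-796714.29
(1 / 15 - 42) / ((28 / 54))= -5661 / 70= -80.87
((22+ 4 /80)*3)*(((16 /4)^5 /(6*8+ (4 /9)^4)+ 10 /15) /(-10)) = -57290751 /393980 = -145.42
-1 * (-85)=85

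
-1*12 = -12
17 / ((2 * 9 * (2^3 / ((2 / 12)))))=17 / 864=0.02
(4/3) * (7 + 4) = 14.67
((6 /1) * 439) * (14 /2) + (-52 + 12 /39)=239022 /13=18386.31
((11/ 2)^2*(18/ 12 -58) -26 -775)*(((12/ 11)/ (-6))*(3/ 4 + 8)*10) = 3514175/ 88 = 39933.81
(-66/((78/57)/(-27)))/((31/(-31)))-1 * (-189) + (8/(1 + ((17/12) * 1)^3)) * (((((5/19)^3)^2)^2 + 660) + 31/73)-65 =2741236680295692847023011/13948994534264938065749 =196.52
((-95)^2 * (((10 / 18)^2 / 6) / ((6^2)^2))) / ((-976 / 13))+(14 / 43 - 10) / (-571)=183714595571 / 15093697863168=0.01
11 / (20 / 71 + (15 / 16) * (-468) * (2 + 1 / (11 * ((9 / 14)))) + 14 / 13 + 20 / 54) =-3015441 / 257084567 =-0.01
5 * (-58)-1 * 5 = -295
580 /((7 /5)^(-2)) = 5684 /5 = 1136.80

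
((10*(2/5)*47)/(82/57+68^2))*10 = 10716/26365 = 0.41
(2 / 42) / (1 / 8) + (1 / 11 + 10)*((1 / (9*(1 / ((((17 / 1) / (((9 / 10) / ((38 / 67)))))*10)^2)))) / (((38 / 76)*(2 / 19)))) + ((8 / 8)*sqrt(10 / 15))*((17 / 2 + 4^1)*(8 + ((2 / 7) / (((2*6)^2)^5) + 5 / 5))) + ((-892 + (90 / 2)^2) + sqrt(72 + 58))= sqrt(130) + 48759924326425*sqrt(6) / 1300264648704 + 20631317195899 / 83993679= 245732.66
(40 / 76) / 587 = 10 / 11153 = 0.00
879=879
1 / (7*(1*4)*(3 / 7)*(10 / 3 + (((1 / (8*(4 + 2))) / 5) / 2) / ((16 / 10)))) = 64 / 2561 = 0.02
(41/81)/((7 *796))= 41/451332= 0.00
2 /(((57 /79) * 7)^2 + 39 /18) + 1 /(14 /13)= 14520895 /14508746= 1.00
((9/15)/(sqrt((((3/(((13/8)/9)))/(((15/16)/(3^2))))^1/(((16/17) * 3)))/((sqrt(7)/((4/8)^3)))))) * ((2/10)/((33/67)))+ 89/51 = 67 * sqrt(3315) * 7^(1/4)/42075+ 89/51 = 1.89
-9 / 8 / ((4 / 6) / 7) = -189 / 16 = -11.81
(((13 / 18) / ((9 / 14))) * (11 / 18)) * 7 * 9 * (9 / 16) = 7007 / 288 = 24.33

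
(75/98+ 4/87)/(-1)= -0.81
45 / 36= 5 / 4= 1.25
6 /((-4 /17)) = -51 /2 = -25.50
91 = 91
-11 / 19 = -0.58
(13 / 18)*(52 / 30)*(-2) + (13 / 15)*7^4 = 280579 / 135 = 2078.36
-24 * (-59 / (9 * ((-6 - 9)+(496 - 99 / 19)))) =1121 / 3390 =0.33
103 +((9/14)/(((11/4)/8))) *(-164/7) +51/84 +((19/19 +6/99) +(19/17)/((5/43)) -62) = 4653911/549780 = 8.47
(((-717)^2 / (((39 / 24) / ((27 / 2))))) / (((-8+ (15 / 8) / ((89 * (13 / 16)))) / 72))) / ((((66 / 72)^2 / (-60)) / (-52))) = -79922978485309440 / 558173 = -143186751213.89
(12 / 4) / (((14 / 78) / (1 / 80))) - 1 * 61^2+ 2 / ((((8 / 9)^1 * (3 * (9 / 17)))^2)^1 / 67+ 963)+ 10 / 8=-1553636738447 / 417696048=-3719.54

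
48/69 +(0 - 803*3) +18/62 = -2408.01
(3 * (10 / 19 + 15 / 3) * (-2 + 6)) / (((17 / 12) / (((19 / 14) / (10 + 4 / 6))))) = 405 / 68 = 5.96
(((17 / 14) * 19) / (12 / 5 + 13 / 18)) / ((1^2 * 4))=14535 / 7868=1.85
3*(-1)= -3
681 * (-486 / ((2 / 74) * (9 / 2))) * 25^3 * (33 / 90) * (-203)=3164900681250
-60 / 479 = -0.13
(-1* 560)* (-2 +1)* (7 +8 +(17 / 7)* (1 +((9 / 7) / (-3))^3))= 3310960 / 343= 9652.94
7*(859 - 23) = 5852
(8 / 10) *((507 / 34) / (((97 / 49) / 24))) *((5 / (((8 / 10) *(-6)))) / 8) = -124215 / 6596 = -18.83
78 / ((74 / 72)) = 2808 / 37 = 75.89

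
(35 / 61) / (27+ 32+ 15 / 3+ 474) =35 / 32818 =0.00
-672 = -672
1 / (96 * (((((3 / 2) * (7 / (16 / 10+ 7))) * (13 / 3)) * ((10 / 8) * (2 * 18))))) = 43 / 982800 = 0.00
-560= -560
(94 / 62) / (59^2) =47 / 107911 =0.00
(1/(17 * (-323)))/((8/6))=-3/21964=-0.00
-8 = -8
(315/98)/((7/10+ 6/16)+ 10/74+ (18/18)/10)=33300/13573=2.45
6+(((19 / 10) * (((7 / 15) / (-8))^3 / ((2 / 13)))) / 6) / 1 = 1244075279 / 207360000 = 6.00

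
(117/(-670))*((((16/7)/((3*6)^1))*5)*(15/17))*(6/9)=-520/7973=-0.07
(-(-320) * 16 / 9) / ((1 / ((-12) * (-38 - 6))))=901120 / 3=300373.33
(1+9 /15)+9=53 /5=10.60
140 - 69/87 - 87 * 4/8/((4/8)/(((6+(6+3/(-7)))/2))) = -147845/406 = -364.15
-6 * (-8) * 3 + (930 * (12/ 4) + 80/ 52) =38162/ 13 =2935.54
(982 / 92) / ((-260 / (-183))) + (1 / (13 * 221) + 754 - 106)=1732626113 / 2643160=655.51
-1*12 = -12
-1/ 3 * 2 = -2/ 3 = -0.67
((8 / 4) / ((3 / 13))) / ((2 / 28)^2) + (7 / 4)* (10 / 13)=1700.01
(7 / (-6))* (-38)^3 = 192052 / 3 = 64017.33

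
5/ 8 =0.62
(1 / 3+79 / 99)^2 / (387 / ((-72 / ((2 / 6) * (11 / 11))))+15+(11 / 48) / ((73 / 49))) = 14651392 / 152964207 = 0.10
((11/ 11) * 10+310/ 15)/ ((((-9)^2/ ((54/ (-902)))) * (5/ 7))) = -644/ 20295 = -0.03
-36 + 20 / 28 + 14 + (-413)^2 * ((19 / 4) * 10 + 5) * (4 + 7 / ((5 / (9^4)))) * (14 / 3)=2688136908000 / 7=384019558285.71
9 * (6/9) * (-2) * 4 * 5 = -240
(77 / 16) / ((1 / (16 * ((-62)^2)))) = 295988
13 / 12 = 1.08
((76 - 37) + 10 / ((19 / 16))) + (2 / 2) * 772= 15569 / 19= 819.42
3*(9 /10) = 27 /10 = 2.70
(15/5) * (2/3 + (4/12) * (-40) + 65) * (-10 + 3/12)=-6123/4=-1530.75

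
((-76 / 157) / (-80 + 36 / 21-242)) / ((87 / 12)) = 56 / 268627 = 0.00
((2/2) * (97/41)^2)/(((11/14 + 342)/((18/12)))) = 197589/8067119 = 0.02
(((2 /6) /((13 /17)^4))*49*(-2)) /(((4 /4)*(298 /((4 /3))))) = -16370116 /38300301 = -0.43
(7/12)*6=7/2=3.50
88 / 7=12.57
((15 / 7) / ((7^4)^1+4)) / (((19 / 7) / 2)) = 6 / 9139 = 0.00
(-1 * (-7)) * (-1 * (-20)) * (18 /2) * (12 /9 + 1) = 2940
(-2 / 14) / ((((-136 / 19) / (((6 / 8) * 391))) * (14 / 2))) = 1311 / 1568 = 0.84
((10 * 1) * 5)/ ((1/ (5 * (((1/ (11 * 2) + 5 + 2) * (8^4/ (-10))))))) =-7936000/ 11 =-721454.55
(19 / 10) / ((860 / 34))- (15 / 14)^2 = -56512 / 52675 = -1.07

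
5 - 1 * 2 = 3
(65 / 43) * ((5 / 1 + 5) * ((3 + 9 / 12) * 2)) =4875 / 43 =113.37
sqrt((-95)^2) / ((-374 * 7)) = -95 / 2618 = -0.04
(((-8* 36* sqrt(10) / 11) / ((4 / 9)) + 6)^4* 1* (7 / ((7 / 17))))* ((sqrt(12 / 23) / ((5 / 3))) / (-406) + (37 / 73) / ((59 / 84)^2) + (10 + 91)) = 22032* (11- 108* sqrt(10))^4* (605253792325- 762339* sqrt(69)) / 86854335568385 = 1832389694930.76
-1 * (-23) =23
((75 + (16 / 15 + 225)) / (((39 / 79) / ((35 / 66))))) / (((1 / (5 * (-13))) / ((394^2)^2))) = -150454076929935520 / 297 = -506579383602476.50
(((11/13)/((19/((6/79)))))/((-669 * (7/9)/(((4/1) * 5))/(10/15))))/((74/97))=-128040/1127012341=-0.00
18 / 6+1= 4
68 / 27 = 2.52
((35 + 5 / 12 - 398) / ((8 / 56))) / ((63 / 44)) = -47861 / 27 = -1772.63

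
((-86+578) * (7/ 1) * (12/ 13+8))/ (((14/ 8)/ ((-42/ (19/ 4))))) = -38352384/ 247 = -155272.81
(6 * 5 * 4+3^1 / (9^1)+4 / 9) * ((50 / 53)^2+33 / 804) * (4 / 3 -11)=-7364813059 / 6775308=-1087.01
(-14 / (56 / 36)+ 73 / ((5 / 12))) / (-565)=-831 / 2825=-0.29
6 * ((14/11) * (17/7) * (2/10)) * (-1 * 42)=-8568/55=-155.78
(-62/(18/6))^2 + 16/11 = 42428/99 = 428.57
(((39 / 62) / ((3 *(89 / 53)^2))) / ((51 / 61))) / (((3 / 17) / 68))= 75736258 / 2209959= 34.27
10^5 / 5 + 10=20010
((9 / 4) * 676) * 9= 13689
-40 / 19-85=-1655 / 19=-87.11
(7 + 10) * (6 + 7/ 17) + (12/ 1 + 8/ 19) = 2307/ 19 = 121.42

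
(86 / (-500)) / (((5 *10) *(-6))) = 43 / 75000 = 0.00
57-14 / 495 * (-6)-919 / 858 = 80221 / 1430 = 56.10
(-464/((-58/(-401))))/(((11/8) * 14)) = -12832/77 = -166.65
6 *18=108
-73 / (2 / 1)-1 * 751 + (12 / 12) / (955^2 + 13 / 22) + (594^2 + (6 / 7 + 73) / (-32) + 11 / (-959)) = 216769376127607417 / 615741309344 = 352046.18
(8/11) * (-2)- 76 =-852/11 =-77.45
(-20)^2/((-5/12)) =-960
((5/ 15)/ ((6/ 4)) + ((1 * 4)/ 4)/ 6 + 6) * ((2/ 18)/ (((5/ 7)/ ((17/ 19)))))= 2737/ 3078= 0.89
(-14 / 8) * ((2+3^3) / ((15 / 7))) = -1421 / 60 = -23.68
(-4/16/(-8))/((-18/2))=-1/288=-0.00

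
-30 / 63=-10 / 21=-0.48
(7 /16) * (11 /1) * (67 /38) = 8.49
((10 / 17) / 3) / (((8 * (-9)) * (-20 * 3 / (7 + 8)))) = 5 / 7344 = 0.00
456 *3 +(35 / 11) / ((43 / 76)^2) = 1377.94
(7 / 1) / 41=7 / 41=0.17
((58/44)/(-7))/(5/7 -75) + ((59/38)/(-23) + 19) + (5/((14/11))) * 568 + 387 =92294433711/34994960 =2637.36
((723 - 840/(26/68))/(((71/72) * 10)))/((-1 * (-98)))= -344898/226135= -1.53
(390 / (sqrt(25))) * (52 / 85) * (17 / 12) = 338 / 5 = 67.60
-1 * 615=-615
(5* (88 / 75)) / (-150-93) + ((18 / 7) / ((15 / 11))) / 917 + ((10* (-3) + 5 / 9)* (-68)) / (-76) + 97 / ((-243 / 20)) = -34.35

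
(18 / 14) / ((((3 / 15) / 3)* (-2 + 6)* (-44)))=-135 / 1232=-0.11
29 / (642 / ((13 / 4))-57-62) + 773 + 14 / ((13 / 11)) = 10422164 / 13273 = 785.22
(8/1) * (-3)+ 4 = -20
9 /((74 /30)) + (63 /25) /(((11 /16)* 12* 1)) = 40233 /10175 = 3.95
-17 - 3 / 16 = -17.19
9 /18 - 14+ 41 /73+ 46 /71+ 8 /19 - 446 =-90179213 /196954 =-457.87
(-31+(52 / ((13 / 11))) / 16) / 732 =-113 / 2928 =-0.04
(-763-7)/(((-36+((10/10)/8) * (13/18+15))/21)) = 2328480/4901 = 475.10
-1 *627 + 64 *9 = -51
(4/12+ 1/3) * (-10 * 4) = -80/3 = -26.67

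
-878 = -878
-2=-2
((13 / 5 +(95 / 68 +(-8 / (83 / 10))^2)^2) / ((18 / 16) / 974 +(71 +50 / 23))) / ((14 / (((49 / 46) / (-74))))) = -475612570289611 / 4225433714651317320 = -0.00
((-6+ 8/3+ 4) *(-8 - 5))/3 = -26/9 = -2.89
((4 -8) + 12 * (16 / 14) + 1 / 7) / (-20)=-69 / 140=-0.49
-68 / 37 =-1.84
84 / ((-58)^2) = 21 / 841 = 0.02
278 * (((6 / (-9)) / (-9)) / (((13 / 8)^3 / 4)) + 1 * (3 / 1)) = 50610734 / 59319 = 853.20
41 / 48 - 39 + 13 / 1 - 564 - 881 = -70567 / 48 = -1470.15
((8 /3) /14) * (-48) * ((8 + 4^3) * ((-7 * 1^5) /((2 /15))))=34560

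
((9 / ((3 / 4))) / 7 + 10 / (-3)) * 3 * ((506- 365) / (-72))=799 / 84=9.51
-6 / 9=-0.67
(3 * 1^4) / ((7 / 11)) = 33 / 7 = 4.71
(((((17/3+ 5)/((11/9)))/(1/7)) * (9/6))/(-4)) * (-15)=3780/11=343.64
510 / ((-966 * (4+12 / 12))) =-17 / 161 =-0.11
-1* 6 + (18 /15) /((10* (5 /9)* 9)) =-747 /125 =-5.98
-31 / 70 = -0.44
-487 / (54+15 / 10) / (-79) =974 / 8769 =0.11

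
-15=-15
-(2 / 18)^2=-1 / 81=-0.01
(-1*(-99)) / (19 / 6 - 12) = -594 / 53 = -11.21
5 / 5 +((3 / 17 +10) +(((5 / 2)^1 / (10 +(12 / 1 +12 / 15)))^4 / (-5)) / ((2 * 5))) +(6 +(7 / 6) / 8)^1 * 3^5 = 138243077790535 / 91879432704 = 1504.61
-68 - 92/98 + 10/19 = -63692/931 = -68.41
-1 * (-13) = 13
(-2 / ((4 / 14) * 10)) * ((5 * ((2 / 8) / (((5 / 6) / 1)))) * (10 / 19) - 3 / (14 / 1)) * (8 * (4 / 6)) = -204 / 95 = -2.15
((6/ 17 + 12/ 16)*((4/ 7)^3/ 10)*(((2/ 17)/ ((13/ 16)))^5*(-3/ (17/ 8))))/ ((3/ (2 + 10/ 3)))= -171798691840/ 52258065781566827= -0.00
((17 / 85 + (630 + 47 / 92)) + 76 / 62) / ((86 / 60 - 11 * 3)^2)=0.63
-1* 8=-8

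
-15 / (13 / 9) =-10.38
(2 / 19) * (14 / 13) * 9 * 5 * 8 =40.81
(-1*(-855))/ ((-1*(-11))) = 855/ 11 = 77.73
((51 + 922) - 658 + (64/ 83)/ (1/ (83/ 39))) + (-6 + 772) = 42223/ 39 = 1082.64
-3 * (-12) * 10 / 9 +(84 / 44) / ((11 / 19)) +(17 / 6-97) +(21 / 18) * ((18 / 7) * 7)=-21685 / 726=-29.87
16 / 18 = 8 / 9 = 0.89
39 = 39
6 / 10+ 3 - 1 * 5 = -7 / 5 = -1.40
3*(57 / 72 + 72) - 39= 1435 / 8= 179.38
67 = 67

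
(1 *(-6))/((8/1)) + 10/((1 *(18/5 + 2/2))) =131/92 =1.42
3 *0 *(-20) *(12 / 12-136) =0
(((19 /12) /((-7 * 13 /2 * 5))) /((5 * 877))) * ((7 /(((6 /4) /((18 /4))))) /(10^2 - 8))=-19 /52444600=-0.00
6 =6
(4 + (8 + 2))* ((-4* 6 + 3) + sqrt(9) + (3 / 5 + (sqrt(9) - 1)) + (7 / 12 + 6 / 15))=-1211 / 6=-201.83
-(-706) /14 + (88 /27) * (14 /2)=13843 /189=73.24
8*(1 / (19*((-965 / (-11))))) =0.00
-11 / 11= -1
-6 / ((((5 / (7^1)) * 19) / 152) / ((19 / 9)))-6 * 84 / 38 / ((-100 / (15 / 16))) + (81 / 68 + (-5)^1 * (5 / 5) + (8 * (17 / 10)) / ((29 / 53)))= -271334209 / 2248080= -120.70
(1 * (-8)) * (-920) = 7360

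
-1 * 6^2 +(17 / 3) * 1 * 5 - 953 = -960.67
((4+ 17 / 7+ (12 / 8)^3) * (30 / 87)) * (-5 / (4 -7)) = 4575 / 812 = 5.63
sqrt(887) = 29.78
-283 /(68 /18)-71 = -145.91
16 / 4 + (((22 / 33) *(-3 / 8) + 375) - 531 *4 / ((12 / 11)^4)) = -645659 / 576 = -1120.94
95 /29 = 3.28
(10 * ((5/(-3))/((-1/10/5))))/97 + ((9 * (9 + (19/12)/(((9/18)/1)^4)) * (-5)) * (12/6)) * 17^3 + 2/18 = -13253153813/873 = -15181161.30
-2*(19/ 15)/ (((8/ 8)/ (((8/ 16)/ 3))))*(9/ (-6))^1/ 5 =19/ 150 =0.13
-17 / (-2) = 17 / 2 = 8.50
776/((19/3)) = 2328/19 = 122.53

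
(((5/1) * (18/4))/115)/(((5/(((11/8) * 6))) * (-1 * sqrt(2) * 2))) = -297 * sqrt(2)/3680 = -0.11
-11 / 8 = -1.38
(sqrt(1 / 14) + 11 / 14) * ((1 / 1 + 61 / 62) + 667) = 704.42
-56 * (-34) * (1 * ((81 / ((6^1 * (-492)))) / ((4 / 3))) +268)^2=14710164165599 / 107584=136731894.76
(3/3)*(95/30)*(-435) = -2755/2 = -1377.50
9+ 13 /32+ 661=670.41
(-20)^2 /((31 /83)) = 33200 /31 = 1070.97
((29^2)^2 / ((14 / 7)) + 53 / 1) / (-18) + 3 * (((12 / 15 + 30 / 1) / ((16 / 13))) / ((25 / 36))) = -87936889 / 4500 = -19541.53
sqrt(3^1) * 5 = 5 * sqrt(3) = 8.66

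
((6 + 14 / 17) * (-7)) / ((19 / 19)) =-812 / 17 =-47.76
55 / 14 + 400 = 403.93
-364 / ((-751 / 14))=5096 / 751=6.79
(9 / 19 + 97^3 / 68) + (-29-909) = 16129503 / 1292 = 12484.14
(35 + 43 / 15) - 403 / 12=257 / 60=4.28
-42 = -42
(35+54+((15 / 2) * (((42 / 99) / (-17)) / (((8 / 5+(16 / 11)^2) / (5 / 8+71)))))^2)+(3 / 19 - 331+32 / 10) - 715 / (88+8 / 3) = -2073491322514689 / 8879612948480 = -233.51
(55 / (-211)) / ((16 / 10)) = -275 / 1688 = -0.16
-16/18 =-8/9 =-0.89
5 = 5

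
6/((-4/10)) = -15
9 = 9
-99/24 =-33/8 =-4.12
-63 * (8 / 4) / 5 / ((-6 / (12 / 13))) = 252 / 65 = 3.88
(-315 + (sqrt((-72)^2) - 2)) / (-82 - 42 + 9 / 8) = 1960 / 983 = 1.99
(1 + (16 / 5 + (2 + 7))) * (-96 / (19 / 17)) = -107712 / 95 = -1133.81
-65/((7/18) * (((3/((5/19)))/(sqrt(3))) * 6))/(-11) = 325 * sqrt(3)/1463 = 0.38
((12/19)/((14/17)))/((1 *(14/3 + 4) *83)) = 153/143507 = 0.00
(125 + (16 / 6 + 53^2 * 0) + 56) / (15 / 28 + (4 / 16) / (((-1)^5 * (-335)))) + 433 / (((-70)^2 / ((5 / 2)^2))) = 507318311 / 1479408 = 342.92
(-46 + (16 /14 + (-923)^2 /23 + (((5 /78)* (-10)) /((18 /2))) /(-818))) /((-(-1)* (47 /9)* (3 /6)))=1710155492183 /120701217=14168.50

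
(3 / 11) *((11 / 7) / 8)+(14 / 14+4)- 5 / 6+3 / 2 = 961 / 168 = 5.72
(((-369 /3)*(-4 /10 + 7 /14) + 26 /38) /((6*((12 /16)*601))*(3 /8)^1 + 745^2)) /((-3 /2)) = 35312 /2535538695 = 0.00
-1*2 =-2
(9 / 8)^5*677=39976173 / 32768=1219.98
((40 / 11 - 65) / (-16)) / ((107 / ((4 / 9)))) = 75 / 4708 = 0.02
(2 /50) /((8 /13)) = 13 /200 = 0.06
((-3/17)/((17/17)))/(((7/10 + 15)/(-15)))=0.17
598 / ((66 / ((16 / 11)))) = 4784 / 363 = 13.18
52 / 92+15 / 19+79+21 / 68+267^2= 71369.66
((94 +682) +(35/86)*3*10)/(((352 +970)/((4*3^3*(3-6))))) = -5490666/28423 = -193.18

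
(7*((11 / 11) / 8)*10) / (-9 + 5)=-35 / 16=-2.19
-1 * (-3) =3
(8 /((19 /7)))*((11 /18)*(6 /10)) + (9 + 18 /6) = 13.08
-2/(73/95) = -190/73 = -2.60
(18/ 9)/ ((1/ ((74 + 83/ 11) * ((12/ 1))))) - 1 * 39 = 21099/ 11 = 1918.09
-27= -27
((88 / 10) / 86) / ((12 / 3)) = 11 / 430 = 0.03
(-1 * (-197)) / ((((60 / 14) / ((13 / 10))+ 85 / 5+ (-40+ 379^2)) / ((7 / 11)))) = 0.00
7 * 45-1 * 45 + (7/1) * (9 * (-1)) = 207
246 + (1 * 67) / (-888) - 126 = 106493 / 888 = 119.92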